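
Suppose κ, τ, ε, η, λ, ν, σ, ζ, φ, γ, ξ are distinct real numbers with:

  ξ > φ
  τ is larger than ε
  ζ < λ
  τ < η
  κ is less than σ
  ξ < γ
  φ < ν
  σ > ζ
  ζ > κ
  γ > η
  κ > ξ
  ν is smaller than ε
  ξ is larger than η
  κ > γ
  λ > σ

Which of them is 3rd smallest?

ε

Piecing the relations together gives one ordering: φ < ν < ε < τ < η < ξ < γ < κ < ζ < σ < λ.
Counting 3 from the smallest end gives ε.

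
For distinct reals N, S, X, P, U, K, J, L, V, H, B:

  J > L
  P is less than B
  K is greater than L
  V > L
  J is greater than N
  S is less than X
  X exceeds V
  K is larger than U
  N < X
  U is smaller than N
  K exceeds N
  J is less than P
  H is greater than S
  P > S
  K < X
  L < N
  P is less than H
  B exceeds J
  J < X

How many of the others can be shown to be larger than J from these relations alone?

4

From J the given relations immediately reach P, X, B.
From those, H — 4 in total.
No other element is forced above J by the given relations, so the count is 4.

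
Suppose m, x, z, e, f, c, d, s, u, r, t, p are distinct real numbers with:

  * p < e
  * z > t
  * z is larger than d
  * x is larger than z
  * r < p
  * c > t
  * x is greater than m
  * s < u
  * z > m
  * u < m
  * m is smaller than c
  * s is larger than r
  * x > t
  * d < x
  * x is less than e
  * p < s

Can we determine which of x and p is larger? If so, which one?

x

p < s and s < u give p < u.
Then u < m extends the chain to m.
Then m < z extends the chain to z.
With z < x: p < s < u < m < z < x.
So x is larger.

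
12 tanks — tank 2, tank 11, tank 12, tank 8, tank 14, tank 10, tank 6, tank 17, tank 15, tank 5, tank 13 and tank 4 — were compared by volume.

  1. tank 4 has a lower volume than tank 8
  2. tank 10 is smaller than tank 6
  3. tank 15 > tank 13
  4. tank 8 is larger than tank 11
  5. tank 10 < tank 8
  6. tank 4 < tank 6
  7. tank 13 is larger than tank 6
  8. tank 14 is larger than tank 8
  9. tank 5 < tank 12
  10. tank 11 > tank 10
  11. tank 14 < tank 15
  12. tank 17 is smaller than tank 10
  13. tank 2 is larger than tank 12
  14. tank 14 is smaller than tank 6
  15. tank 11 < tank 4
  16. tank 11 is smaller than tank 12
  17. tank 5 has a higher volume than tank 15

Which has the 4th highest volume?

Piecing the relations together gives one ordering: tank 17 < tank 10 < tank 11 < tank 4 < tank 8 < tank 14 < tank 6 < tank 13 < tank 15 < tank 5 < tank 12 < tank 2.
Counting 4 from the largest end gives tank 15.

tank 15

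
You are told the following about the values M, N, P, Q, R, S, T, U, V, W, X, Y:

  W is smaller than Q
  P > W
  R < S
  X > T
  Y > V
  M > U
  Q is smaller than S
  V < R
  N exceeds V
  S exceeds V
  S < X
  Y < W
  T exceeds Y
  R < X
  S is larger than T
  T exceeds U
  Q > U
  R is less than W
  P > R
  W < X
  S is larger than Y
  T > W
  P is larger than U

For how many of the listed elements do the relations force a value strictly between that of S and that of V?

Chaining upward from V reaches: Y, N, R, W, Q, T, P, X.
Chaining downward from S reaches: U, Y, R, W, Q, T.
Strictly between V and S are those in both lists: Y, R, W, Q, T — 5 elements.

5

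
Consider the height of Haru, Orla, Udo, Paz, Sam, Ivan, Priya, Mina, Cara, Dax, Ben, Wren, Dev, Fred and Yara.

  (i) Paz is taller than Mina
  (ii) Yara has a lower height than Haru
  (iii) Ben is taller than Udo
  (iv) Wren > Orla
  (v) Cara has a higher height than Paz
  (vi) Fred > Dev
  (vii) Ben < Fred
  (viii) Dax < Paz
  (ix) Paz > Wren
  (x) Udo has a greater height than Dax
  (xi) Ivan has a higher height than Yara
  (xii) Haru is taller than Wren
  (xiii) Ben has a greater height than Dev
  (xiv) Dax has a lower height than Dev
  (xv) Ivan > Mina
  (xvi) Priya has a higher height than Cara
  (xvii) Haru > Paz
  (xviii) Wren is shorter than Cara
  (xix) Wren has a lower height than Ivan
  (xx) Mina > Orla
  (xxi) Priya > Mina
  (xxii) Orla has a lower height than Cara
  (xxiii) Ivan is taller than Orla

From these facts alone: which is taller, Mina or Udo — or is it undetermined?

undetermined

Following every chain through Udo: above Udo we get Ben, Fred; below Udo we get Dax.
Mina is not reached, and no chain runs the other way from Mina to Udo.
So the given relations leave the order of Udo and Mina undetermined.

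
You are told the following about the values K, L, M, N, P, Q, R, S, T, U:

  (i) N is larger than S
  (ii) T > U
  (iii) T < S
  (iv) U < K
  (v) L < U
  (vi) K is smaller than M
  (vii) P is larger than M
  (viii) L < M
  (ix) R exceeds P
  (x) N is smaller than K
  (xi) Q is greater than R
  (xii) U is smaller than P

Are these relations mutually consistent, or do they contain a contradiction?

The single ordering L < U < T < S < N < K < M < P < R < Q satisfies every listed relation, so no contradiction arises.

consistent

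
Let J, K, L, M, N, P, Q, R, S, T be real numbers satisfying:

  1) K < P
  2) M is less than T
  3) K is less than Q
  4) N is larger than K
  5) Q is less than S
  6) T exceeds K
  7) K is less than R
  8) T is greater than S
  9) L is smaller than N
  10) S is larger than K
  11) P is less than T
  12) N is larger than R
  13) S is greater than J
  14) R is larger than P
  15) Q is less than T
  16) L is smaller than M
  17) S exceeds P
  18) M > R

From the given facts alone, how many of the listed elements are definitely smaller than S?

4

The elements the relations force below S are K, Q, P, J — no chain reaches any other.
That is 4.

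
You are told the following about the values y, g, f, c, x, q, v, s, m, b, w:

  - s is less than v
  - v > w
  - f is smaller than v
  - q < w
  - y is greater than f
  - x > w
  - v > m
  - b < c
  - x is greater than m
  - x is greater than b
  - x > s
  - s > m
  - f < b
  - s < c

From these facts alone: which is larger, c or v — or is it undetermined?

Following every chain through v: below v we get f, m, s, q, w.
c is not reached, and no chain runs the other way from c to v.
So the given relations leave the order of v and c undetermined.

undetermined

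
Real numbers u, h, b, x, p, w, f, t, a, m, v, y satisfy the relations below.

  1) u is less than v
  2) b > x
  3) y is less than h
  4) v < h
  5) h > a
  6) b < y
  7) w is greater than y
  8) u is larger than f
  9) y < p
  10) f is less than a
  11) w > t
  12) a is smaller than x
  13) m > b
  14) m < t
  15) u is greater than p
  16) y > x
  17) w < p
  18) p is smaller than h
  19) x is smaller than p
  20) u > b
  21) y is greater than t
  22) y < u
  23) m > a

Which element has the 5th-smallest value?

The consecutive relations fix a unique order: f < a < x < b < m < t < y < w < p < u < v < h.
Counting 5 from the smallest end gives m.

m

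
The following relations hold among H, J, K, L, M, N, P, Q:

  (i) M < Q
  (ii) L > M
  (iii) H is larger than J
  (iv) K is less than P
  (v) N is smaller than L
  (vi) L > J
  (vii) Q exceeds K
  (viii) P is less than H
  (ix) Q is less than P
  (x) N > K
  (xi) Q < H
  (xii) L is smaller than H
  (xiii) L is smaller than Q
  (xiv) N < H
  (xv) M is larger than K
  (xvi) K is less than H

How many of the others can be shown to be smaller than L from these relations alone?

4

Directly below L: M, N, J.
One step further: K (4 so far).
No other element is forced below L by the given relations, so the count is 4.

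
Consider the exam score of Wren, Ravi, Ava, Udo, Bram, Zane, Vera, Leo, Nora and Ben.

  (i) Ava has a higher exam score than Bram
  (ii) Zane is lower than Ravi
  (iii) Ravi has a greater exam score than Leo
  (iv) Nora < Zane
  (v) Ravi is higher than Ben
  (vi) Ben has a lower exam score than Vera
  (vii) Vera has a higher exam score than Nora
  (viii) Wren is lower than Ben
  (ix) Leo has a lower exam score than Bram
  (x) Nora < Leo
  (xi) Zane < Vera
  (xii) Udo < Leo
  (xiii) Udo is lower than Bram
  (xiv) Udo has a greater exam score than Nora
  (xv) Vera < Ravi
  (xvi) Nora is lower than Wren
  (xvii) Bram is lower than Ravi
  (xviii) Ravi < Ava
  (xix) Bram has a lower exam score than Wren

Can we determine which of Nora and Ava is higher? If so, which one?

Ava

Chaining the given relations: Nora < Udo < Leo < Bram < Wren < Ben < Vera < Ravi < Ava.
So Ava is higher.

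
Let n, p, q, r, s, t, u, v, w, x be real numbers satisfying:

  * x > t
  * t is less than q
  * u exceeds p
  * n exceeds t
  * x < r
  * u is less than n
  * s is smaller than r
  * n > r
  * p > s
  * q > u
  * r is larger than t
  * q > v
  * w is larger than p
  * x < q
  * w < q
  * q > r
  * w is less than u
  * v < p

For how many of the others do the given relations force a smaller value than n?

Directly below n: t, u, r.
One step further: s, p, w, x (7 so far).
One step further: v (8 so far).
No other element is forced below n by the given relations, so the count is 8.

8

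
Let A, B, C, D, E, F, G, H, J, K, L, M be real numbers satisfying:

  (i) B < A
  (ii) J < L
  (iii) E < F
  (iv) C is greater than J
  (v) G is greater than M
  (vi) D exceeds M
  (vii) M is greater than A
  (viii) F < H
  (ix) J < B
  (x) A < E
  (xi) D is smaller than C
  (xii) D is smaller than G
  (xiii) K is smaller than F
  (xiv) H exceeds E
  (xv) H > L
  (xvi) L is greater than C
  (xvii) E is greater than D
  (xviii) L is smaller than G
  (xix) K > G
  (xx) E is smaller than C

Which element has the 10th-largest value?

Piecing the relations together gives one ordering: J < B < A < M < D < E < C < L < G < K < F < H.
The 10th largest is A.

A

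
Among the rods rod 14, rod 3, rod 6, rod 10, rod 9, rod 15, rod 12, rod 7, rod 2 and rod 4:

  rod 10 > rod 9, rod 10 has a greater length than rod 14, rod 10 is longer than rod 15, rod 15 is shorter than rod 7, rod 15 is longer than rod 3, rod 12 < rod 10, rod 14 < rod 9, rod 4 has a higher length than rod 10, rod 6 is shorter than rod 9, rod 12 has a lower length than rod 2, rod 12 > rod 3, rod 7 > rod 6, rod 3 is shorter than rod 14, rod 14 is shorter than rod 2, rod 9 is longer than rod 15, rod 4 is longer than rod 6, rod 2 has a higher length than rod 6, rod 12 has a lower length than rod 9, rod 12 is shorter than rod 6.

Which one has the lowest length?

rod 3

Chaining upward from rod 3: directly above it, rod 12, rod 14, rod 15; then rod 6, rod 9, rod 10, rod 2, rod 7; then rod 4.
That covers every other element, and nothing is given below rod 3, so rod 3 is the lowest length.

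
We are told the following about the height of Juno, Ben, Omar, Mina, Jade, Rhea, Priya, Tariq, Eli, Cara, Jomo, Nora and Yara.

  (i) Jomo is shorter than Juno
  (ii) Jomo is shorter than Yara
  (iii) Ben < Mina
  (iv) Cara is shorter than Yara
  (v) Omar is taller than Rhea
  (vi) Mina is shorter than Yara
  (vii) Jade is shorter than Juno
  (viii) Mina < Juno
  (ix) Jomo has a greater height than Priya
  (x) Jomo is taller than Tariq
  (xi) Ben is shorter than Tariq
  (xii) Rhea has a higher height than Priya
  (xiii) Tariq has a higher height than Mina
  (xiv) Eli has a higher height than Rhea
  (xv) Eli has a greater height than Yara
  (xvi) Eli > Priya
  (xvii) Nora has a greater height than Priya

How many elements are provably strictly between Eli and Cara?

Chaining upward from Cara reaches: Yara.
Chaining downward from Eli reaches: Priya, Rhea, Ben, Mina, Tariq, Jomo, Yara.
Strictly between Cara and Eli are those in both lists: Yara — 1 element.

1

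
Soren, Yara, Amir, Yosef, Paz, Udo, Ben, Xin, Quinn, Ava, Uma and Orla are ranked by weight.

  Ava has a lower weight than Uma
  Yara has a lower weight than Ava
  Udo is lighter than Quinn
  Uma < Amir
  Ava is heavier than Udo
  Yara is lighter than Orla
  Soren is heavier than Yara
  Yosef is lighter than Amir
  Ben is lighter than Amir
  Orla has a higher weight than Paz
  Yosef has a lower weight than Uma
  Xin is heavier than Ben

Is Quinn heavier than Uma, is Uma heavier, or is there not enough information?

Following every chain through Quinn: below Quinn we get Udo.
Uma is not reached, and no chain runs the other way from Uma to Quinn.
So the given relations leave the order of Quinn and Uma undetermined.

undetermined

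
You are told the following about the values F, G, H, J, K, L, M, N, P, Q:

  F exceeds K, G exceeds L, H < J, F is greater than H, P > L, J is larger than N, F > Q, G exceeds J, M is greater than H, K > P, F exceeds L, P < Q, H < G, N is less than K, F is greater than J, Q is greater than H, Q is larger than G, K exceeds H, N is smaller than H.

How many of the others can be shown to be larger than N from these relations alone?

Directly above N: H, J, K.
One step further: G, M, Q, F (7 so far).
No other element is forced above N by the given relations, so the count is 7.

7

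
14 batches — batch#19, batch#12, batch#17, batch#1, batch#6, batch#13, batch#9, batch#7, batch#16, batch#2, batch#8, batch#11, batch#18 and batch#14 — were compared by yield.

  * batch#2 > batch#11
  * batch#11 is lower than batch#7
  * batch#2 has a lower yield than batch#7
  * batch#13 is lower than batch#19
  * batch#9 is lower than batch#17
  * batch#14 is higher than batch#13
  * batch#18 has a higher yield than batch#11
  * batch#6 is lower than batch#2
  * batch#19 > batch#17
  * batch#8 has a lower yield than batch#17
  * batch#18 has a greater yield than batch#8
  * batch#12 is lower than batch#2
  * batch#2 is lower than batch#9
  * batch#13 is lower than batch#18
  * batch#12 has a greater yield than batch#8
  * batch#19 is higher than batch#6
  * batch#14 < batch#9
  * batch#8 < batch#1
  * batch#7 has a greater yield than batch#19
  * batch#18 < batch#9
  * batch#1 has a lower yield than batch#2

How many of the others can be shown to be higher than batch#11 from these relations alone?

6

Directly above batch#11: batch#18, batch#2, batch#7.
One step further: batch#9 (4 so far).
One step further: batch#17 (5 so far).
One step further: batch#19 (6 so far).
No other element is forced above batch#11 by the given relations, so the count is 6.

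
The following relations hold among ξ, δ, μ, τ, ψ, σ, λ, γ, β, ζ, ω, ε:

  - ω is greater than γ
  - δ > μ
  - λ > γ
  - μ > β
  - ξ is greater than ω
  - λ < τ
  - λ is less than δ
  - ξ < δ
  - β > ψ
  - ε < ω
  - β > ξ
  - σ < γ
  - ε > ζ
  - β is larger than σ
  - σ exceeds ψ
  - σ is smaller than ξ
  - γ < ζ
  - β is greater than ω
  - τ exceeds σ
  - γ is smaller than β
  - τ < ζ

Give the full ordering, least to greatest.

ψ < σ < γ < λ < τ < ζ < ε < ω < ξ < β < μ < δ

Each adjacent pair is fixed by a given relation: ψ < σ; σ < γ; γ < λ; λ < τ; τ < ζ; ζ < ε; ε < ω; ω < ξ; ξ < β; β < μ; μ < δ. Chaining them end to end gives the full order.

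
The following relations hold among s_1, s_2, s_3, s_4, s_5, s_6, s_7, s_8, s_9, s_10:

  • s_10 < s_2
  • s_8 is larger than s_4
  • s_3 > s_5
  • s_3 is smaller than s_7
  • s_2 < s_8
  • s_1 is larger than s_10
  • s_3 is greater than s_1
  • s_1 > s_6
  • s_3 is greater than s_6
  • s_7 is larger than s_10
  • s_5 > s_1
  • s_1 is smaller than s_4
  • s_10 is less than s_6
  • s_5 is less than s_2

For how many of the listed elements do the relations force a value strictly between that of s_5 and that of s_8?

1

The relations place s_5 below s_8. An element lies strictly between them when it is forced above s_5 and also forced below s_8.
Above s_5: {s_2, s_3, s_7}. Below s_8: {s_10, s_6, s_1, s_4, s_2}.
Intersection: {s_2} — 1.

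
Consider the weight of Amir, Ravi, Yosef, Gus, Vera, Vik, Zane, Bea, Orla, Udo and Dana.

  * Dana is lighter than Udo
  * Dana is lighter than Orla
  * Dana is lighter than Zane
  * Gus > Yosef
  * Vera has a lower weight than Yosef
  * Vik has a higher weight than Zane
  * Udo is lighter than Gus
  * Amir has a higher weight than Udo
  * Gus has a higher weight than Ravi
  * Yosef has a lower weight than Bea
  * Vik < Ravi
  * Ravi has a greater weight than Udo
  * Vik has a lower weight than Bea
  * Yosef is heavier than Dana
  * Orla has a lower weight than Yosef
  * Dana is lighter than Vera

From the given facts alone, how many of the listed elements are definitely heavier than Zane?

4

From Zane the given relations immediately reach Vik.
From those, Ravi, Bea — 3 in total.
From those, Gus — 4 in total.
No other element is forced above Zane by the given relations, so the count is 4.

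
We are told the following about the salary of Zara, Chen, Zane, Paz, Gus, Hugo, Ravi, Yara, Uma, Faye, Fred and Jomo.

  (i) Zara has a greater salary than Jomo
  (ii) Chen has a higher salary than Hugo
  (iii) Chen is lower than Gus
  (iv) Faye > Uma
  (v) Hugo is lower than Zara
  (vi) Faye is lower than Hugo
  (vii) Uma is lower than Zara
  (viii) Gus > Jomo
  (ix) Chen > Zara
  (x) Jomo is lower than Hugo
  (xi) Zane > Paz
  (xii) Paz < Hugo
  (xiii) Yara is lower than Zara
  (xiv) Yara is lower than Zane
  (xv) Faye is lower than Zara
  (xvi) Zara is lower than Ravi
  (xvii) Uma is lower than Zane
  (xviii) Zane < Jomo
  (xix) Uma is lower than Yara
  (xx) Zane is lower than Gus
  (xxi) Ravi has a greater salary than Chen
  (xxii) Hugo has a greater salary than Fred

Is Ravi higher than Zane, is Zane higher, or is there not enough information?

Zane < Jomo and Jomo < Hugo give Zane < Hugo.
Then Hugo < Zara extends the chain to Zara.
With Zara < Chen: Zane < Jomo < Hugo < Zara < Chen.
Then Chen < Ravi extends the chain to Ravi.
So Ravi is higher.

Ravi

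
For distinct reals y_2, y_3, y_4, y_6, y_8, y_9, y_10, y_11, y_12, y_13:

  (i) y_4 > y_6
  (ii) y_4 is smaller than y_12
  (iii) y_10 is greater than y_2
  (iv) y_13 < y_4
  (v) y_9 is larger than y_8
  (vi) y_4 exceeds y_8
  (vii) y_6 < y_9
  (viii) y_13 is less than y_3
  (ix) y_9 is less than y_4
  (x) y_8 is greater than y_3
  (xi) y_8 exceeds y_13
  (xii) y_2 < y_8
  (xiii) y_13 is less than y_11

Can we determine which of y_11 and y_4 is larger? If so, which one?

undetermined

Following every chain through y_11: below y_11 we get y_13.
y_4 is not reached, and no chain runs the other way from y_4 to y_11.
So the given relations leave the order of y_11 and y_4 undetermined.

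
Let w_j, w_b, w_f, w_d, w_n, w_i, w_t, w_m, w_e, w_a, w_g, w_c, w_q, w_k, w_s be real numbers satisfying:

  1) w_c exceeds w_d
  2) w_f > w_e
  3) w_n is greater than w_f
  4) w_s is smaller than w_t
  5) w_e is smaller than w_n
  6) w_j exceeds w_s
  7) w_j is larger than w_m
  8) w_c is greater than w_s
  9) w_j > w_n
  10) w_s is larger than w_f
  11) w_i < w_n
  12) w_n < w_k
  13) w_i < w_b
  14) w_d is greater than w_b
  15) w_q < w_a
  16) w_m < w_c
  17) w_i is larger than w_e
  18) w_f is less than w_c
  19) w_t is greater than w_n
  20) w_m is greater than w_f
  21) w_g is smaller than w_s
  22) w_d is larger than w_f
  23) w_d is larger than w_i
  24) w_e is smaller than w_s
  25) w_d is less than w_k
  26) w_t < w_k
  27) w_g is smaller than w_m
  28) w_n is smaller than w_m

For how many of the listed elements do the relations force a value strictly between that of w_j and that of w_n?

1

The relations place w_n below w_j. An element lies strictly between them when it is forced above w_n and also forced below w_j.
Above w_n: {w_t, w_m, w_c, w_k}. Below w_j: {w_g, w_e, w_f, w_i, w_s, w_m}.
Intersection: {w_m} — 1.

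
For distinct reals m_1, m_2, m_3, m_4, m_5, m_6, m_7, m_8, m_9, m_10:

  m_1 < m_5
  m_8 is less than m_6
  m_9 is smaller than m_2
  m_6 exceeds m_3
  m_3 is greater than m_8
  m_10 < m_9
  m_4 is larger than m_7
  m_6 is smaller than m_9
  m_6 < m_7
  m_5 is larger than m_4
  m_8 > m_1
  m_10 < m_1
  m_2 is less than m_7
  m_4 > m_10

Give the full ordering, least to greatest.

The consecutive links are each given: m_10 < m_1; m_1 < m_8; m_8 < m_3; m_3 < m_6; m_6 < m_9; m_9 < m_2; m_2 < m_7; m_7 < m_4; m_4 < m_5.

m_10 < m_1 < m_8 < m_3 < m_6 < m_9 < m_2 < m_7 < m_4 < m_5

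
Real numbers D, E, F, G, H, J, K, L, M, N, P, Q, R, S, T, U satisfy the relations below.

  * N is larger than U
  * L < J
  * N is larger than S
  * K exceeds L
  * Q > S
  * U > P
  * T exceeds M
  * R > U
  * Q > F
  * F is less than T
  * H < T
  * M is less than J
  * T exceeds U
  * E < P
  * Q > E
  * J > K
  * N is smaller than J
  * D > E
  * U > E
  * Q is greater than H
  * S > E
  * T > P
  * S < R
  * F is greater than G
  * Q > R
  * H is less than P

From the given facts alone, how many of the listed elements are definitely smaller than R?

The elements the relations force below R are H, E, S, P, U — no chain reaches any other.
That is 5.

5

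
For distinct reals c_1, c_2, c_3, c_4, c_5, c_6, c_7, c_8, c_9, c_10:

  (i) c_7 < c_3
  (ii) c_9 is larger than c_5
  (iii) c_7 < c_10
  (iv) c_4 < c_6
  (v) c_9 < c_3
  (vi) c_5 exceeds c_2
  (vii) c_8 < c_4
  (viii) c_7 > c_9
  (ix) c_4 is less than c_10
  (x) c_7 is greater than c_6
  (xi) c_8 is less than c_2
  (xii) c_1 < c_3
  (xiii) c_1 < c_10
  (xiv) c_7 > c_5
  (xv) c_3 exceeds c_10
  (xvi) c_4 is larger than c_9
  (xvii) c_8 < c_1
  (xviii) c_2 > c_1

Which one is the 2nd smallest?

Chaining the given pairs: c_8 < c_1 < c_2 < c_5 < c_9 < c_4 < c_6 < c_7 < c_10 < c_3.
Counting 2 from the smallest end gives c_1.

c_1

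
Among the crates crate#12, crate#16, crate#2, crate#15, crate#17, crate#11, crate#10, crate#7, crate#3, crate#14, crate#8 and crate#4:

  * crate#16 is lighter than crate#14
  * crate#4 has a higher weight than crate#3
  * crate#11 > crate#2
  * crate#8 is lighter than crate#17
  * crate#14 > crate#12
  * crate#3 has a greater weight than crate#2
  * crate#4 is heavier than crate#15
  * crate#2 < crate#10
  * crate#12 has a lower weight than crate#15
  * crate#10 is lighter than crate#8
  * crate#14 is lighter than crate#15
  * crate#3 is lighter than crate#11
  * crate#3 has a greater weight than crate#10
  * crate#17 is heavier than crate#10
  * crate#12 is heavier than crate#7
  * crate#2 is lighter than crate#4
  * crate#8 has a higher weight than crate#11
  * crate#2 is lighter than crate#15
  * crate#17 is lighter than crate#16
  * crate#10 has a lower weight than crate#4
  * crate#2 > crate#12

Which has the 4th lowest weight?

Piecing the relations together gives one ordering: crate#7 < crate#12 < crate#2 < crate#10 < crate#3 < crate#11 < crate#8 < crate#17 < crate#16 < crate#14 < crate#15 < crate#4.
The 4th smallest is crate#10.

crate#10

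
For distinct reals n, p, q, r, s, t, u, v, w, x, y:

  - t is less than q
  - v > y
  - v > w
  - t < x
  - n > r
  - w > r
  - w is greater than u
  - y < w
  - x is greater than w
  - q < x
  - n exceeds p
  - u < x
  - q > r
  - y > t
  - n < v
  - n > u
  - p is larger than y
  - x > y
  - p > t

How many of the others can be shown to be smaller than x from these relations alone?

6

From x the given relations immediately reach u, t, y, w, q.
From those, r — 6 in total.
No other element is forced below x by the given relations, so the count is 6.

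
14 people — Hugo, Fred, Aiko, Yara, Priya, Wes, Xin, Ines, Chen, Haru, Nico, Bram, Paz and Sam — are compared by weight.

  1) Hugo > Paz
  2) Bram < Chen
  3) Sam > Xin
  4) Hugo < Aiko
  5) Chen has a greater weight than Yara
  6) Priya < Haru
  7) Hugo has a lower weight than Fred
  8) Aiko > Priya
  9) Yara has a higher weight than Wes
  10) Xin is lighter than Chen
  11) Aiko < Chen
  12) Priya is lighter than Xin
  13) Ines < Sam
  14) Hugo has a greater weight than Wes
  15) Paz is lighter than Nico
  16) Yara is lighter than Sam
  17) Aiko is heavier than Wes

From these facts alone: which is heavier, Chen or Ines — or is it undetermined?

Following every chain through Ines: above Ines we get Sam.
Chen is not reached, and no chain runs the other way from Chen to Ines.
So the given relations leave the order of Ines and Chen undetermined.

undetermined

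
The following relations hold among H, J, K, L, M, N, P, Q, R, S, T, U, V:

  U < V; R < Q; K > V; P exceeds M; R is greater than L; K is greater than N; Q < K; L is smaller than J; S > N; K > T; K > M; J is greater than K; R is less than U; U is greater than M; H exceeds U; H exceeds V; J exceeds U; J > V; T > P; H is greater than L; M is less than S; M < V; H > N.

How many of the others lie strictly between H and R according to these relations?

2

Chaining upward from R reaches: U, Q, V, K, J.
Chaining downward from H reaches: M, L, U, N, V.
Strictly between R and H are those in both lists: U, V — 2 elements.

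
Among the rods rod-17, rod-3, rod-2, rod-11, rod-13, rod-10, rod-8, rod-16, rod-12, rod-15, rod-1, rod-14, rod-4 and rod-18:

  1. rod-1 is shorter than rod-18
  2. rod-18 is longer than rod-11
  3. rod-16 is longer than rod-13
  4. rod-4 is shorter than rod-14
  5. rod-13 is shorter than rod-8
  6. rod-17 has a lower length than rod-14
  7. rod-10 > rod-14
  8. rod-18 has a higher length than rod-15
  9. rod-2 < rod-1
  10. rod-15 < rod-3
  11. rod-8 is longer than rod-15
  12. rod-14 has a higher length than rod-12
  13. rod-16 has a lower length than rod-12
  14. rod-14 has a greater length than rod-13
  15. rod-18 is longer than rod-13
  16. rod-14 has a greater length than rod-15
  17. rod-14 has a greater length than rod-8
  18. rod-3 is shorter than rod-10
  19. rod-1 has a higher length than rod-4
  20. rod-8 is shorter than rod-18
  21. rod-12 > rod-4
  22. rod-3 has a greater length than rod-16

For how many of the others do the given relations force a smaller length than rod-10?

Directly below rod-10: rod-3, rod-14.
One step further: rod-15, rod-4, rod-17, rod-13, rod-16, rod-8, rod-12 (9 so far).
Nothing else is reachable below rod-10; 9 in all.

9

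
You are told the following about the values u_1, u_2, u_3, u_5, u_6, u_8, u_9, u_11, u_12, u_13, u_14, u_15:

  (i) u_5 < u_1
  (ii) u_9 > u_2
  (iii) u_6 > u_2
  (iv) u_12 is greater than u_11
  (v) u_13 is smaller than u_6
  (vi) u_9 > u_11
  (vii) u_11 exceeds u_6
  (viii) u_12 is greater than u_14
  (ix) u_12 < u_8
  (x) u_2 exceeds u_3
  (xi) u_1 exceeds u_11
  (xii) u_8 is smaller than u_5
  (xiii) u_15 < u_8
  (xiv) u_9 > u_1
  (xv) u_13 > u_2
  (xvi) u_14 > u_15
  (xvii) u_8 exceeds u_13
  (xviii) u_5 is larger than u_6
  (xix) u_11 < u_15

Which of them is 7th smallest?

Chaining the given pairs: u_3 < u_2 < u_13 < u_6 < u_11 < u_15 < u_14 < u_12 < u_8 < u_5 < u_1 < u_9.
Counting 7 from the smallest end gives u_14.

u_14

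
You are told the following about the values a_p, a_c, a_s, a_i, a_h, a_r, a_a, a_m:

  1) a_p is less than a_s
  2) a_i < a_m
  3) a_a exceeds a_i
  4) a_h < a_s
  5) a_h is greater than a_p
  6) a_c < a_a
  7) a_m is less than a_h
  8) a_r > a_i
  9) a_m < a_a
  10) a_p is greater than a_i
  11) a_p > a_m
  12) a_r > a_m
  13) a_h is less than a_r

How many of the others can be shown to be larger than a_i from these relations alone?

6

From a_i the given relations immediately reach a_m, a_p, a_a, a_r.
From those, a_h, a_s — 6 in total.
No other element is forced above a_i by the given relations, so the count is 6.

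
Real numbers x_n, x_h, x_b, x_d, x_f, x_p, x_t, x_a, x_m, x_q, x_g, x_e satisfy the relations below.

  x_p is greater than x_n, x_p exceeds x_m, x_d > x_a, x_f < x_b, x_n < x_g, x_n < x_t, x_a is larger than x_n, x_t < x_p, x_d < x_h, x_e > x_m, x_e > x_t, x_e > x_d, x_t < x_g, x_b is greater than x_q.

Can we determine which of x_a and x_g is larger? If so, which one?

undetermined

Following every chain through x_a: above x_a we get x_d, x_e, x_h; below x_a we get x_n.
x_g is not reached, and no chain runs the other way from x_g to x_a.
So the given relations leave the order of x_a and x_g undetermined.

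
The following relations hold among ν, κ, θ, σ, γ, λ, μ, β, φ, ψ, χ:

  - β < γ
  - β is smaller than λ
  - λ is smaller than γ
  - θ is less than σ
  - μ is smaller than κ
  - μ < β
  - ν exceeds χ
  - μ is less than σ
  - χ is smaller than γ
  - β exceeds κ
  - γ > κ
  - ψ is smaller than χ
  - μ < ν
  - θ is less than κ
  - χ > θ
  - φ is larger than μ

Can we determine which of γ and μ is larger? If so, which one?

γ

μ < κ and κ < β give μ < β.
Then β < λ extends the chain to λ.
Then λ < γ extends the chain to γ.
So γ is larger.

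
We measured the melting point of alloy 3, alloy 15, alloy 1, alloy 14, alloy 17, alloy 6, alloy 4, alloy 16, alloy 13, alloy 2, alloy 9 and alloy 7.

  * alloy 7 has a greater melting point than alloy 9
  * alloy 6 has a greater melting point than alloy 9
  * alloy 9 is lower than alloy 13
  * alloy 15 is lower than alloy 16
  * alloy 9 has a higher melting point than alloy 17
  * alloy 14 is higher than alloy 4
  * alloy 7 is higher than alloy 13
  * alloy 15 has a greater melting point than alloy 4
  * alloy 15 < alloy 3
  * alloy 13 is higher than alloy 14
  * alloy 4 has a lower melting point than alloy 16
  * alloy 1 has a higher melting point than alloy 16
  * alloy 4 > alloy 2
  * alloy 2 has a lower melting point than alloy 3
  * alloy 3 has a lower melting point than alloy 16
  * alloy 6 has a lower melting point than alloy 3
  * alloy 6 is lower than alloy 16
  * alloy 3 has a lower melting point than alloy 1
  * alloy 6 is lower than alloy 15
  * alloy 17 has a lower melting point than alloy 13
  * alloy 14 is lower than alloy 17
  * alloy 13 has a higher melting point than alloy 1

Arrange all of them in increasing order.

alloy 2 < alloy 4 < alloy 14 < alloy 17 < alloy 9 < alloy 6 < alloy 15 < alloy 3 < alloy 16 < alloy 1 < alloy 13 < alloy 7

Each adjacent pair is fixed by a given relation: alloy 2 < alloy 4; alloy 4 < alloy 14; alloy 14 < alloy 17; alloy 17 < alloy 9; alloy 9 < alloy 6; alloy 6 < alloy 15; alloy 15 < alloy 3; alloy 3 < alloy 16; alloy 16 < alloy 1; alloy 1 < alloy 13; alloy 13 < alloy 7. Chaining them end to end gives the full order.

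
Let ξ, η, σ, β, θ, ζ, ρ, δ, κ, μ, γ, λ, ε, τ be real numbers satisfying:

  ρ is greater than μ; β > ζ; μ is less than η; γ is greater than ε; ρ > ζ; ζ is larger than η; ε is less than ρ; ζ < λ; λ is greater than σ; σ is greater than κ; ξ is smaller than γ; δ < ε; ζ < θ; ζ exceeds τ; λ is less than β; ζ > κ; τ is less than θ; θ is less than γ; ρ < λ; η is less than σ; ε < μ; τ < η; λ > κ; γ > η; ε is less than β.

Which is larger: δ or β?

Following the relations from δ: δ < ε < μ < η < ζ < λ < β.
So δ < β; β is the larger of the two.

β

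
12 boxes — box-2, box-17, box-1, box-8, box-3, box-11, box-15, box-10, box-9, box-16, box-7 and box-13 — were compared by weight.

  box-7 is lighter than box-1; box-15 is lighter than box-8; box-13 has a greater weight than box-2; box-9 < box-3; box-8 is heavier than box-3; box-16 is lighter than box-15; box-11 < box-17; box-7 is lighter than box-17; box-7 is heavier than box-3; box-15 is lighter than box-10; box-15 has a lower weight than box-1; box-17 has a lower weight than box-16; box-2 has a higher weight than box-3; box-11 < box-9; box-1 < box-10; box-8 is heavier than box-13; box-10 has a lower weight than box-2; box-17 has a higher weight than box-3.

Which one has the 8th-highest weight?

box-17

Piecing the relations together gives one ordering: box-11 < box-9 < box-3 < box-7 < box-17 < box-16 < box-15 < box-1 < box-10 < box-2 < box-13 < box-8.
Counting 8 from the largest end gives box-17.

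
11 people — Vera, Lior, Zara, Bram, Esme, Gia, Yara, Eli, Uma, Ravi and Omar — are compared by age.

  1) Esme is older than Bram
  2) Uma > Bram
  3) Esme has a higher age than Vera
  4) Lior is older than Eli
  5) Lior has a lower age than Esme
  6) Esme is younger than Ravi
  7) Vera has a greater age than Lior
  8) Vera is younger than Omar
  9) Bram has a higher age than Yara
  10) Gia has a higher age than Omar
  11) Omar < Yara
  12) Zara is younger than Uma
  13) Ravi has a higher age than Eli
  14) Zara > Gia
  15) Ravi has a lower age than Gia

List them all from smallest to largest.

Eli < Lior < Vera < Omar < Yara < Bram < Esme < Ravi < Gia < Zara < Uma

The consecutive links are each given: Eli < Lior; Lior < Vera; Vera < Omar; Omar < Yara; Yara < Bram; Bram < Esme; Esme < Ravi; Ravi < Gia; Gia < Zara; Zara < Uma.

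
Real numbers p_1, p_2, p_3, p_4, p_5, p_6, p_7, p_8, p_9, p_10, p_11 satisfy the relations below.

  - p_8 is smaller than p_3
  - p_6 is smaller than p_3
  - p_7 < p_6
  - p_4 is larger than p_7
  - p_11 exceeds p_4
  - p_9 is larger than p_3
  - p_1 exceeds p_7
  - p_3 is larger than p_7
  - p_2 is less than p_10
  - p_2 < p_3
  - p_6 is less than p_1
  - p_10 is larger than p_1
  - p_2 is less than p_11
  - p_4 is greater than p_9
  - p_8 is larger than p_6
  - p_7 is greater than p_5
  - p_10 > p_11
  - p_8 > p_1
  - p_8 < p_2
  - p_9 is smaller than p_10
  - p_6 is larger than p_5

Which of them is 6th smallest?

The consecutive relations fix a unique order: p_5 < p_7 < p_6 < p_1 < p_8 < p_2 < p_3 < p_9 < p_4 < p_11 < p_10.
Counting 6 from the smallest end gives p_2.

p_2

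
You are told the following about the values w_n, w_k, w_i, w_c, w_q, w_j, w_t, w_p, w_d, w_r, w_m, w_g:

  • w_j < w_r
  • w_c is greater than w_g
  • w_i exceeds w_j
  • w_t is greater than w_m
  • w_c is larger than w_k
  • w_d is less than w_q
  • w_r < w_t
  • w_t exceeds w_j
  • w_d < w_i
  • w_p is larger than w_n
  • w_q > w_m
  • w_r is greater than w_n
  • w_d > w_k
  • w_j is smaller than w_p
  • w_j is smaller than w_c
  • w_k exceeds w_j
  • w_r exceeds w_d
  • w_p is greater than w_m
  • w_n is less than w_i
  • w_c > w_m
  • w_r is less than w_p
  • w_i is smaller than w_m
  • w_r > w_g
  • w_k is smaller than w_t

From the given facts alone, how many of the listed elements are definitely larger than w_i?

Directly above w_i: w_m.
One step further: w_t, w_q, w_p, w_c (5 so far).
No other element is forced above w_i by the given relations, so the count is 5.

5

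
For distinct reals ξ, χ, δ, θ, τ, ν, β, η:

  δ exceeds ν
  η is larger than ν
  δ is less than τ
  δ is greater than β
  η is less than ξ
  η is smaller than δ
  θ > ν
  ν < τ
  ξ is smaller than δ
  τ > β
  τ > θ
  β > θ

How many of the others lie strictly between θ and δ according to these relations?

Chaining upward from θ reaches: β, τ.
Chaining downward from δ reaches: ν, β, η, ξ.
Strictly between θ and δ are those in both lists: β — 1 element.

1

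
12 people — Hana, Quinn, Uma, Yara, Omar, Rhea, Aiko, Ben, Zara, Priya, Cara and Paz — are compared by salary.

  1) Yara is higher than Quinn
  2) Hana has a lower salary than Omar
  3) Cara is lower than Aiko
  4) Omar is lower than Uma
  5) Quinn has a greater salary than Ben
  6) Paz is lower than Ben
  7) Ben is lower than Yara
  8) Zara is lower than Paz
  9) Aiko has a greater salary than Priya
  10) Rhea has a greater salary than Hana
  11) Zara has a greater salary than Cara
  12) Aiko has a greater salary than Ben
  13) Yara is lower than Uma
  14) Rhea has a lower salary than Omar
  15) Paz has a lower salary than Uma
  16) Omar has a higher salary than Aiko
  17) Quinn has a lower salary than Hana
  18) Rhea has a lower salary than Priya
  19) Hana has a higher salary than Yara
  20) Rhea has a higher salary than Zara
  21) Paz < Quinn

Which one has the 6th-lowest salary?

Yara

Piecing the relations together gives one ordering: Cara < Zara < Paz < Ben < Quinn < Yara < Hana < Rhea < Priya < Aiko < Omar < Uma.
Counting 6 from the smallest end gives Yara.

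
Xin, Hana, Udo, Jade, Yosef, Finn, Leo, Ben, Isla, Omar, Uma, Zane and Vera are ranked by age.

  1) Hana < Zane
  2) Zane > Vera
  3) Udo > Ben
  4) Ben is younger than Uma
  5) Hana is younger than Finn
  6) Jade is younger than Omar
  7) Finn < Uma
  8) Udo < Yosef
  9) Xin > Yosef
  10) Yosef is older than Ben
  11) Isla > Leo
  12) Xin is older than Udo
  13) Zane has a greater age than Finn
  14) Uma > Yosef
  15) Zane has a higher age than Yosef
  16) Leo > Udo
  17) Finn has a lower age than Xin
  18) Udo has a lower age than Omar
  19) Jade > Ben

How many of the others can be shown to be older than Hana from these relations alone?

From Hana the given relations immediately reach Finn, Zane.
From those, Xin, Uma — 4 in total.
No other element is forced above Hana by the given relations, so the count is 4.

4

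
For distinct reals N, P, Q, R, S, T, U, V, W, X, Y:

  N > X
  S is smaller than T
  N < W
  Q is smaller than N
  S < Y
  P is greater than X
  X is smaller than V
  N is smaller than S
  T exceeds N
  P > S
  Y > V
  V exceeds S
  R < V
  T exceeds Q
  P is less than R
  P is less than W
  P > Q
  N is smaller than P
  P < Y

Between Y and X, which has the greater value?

Following the relations from X: X < N < S < P < R < V < Y.
So X < Y; Y is the larger of the two.

Y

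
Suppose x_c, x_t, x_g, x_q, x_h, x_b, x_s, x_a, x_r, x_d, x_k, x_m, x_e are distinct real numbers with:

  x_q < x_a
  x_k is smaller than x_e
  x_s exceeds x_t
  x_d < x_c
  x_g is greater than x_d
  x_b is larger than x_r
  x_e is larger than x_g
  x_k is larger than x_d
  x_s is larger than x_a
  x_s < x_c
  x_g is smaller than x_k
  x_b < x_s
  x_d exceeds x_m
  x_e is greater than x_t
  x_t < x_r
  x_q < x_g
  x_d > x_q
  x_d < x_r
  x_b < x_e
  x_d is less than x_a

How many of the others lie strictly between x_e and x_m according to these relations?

5

Chaining upward from x_m reaches: x_d, x_g, x_r, x_a, x_k, x_b, x_s, x_c.
Chaining downward from x_e reaches: x_q, x_d, x_g, x_t, x_r, x_k, x_b.
Strictly between x_m and x_e are those in both lists: x_d, x_g, x_r, x_k, x_b — 5 elements.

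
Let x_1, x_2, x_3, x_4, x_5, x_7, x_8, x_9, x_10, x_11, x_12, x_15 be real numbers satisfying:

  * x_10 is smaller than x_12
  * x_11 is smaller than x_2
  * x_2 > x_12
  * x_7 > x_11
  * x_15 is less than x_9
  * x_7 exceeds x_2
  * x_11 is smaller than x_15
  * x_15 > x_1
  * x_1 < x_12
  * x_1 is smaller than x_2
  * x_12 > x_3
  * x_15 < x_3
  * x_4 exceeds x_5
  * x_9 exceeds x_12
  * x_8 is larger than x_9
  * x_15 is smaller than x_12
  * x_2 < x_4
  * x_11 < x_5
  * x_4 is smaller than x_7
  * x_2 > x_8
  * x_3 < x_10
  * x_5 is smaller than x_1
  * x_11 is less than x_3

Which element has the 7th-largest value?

x_10

Piecing the relations together gives one ordering: x_11 < x_5 < x_1 < x_15 < x_3 < x_10 < x_12 < x_9 < x_8 < x_2 < x_4 < x_7.
The 7th largest is x_10.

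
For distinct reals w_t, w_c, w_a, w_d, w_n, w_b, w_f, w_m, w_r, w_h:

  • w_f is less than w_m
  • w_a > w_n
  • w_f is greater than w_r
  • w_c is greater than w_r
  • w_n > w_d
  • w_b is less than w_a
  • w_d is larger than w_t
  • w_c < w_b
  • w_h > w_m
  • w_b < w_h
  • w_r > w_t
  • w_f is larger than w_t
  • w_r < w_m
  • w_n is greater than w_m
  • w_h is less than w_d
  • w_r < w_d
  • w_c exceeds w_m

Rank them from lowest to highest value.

w_t < w_r < w_f < w_m < w_c < w_b < w_h < w_d < w_n < w_a

Each adjacent pair is fixed by a given relation: w_t < w_r; w_r < w_f; w_f < w_m; w_m < w_c; w_c < w_b; w_b < w_h; w_h < w_d; w_d < w_n; w_n < w_a. Chaining them end to end gives the full order.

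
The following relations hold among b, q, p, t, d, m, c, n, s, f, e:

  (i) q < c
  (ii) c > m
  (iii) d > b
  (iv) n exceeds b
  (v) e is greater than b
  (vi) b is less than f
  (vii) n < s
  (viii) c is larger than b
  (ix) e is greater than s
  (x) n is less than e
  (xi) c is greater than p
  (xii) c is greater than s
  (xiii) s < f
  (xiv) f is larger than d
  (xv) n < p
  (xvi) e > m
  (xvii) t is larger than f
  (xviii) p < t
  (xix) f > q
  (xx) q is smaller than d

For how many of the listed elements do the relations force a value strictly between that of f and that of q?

The relations place q below f. An element lies strictly between them when it is forced above q and also forced below f.
Above q: {d, t, c}. Below f: {b, n, s, d}.
Intersection: {d} — 1.

1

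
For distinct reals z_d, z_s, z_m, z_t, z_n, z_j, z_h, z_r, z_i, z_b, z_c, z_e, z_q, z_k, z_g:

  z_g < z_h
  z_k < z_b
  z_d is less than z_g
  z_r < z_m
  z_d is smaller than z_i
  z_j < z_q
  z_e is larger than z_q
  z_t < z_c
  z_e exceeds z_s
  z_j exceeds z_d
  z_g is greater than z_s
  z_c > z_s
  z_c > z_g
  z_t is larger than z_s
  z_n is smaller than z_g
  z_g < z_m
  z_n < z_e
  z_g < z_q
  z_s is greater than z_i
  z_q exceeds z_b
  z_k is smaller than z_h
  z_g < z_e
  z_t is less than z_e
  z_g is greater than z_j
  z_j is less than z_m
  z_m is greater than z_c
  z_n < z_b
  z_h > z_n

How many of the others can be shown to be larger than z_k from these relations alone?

4

The elements the relations force above z_k are z_b, z_q, z_e, z_h — no chain reaches any other.
That is 4.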